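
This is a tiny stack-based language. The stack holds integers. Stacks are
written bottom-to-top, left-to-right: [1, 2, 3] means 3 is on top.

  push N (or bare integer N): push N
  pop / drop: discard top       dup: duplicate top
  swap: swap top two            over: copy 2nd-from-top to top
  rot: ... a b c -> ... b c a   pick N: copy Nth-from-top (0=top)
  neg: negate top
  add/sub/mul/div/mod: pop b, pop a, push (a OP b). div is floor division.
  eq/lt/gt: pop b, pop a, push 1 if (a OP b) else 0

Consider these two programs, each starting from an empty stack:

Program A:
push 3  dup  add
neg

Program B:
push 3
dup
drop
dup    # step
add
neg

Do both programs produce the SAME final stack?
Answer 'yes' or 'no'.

Program A trace:
  After 'push 3': [3]
  After 'dup': [3, 3]
  After 'add': [6]
  After 'neg': [-6]
Program A final stack: [-6]

Program B trace:
  After 'push 3': [3]
  After 'dup': [3, 3]
  After 'drop': [3]
  After 'dup': [3, 3]
  After 'add': [6]
  After 'neg': [-6]
Program B final stack: [-6]
Same: yes

Answer: yes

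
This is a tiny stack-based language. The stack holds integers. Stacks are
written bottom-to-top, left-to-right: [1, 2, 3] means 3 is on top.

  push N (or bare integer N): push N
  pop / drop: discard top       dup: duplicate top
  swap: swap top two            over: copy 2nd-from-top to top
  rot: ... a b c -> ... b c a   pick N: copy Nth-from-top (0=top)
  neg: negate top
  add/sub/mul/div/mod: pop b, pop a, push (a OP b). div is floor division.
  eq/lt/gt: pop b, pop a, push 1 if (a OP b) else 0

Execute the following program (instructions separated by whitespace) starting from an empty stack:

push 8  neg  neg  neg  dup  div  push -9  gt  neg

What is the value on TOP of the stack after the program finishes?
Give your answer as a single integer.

After 'push 8': [8]
After 'neg': [-8]
After 'neg': [8]
After 'neg': [-8]
After 'dup': [-8, -8]
After 'div': [1]
After 'push -9': [1, -9]
After 'gt': [1]
After 'neg': [-1]

Answer: -1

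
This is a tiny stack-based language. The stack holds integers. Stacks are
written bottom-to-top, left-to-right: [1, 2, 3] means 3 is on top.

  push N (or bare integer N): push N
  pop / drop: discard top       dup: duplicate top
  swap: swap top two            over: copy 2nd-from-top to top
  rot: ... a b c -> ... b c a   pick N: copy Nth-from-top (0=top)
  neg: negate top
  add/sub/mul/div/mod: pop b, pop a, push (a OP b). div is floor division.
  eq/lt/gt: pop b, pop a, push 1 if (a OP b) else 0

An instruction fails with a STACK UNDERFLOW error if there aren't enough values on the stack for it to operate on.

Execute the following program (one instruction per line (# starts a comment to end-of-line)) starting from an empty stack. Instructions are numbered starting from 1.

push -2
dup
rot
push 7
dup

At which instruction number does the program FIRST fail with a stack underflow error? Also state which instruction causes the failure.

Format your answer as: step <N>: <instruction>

Step 1 ('push -2'): stack = [-2], depth = 1
Step 2 ('dup'): stack = [-2, -2], depth = 2
Step 3 ('rot'): needs 3 value(s) but depth is 2 — STACK UNDERFLOW

Answer: step 3: rot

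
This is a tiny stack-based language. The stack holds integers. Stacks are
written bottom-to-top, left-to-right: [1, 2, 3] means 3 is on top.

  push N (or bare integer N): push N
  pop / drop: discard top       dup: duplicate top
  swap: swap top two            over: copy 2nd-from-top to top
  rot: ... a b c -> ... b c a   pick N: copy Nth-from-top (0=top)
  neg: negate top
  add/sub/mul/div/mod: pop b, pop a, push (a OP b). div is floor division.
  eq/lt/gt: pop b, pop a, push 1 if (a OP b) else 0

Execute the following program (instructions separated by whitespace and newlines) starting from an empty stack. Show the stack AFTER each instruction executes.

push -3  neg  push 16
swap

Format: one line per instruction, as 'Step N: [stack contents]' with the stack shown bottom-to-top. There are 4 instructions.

Step 1: [-3]
Step 2: [3]
Step 3: [3, 16]
Step 4: [16, 3]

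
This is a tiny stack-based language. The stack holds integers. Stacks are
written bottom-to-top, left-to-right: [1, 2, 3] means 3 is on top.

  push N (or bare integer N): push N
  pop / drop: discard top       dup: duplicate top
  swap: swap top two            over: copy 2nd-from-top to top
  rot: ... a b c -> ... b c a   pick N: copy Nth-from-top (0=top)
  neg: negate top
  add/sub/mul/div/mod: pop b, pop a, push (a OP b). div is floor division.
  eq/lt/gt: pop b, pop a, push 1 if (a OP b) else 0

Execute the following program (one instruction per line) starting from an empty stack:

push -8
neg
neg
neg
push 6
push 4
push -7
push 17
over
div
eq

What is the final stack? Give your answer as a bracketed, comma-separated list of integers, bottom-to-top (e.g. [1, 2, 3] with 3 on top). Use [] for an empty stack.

Answer: [8, 6, 4, 0]

Derivation:
After 'push -8': [-8]
After 'neg': [8]
After 'neg': [-8]
After 'neg': [8]
After 'push 6': [8, 6]
After 'push 4': [8, 6, 4]
After 'push -7': [8, 6, 4, -7]
After 'push 17': [8, 6, 4, -7, 17]
After 'over': [8, 6, 4, -7, 17, -7]
After 'div': [8, 6, 4, -7, -3]
After 'eq': [8, 6, 4, 0]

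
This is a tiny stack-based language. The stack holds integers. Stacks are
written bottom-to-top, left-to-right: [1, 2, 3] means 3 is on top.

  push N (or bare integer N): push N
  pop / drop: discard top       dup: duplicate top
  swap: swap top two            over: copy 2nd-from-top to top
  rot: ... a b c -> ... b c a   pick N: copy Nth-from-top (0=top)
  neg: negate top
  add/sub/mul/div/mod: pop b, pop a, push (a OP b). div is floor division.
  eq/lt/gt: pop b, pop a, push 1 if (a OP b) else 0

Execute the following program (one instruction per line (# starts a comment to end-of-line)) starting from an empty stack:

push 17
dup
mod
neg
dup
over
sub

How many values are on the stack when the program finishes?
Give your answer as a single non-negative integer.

Answer: 2

Derivation:
After 'push 17': stack = [17] (depth 1)
After 'dup': stack = [17, 17] (depth 2)
After 'mod': stack = [0] (depth 1)
After 'neg': stack = [0] (depth 1)
After 'dup': stack = [0, 0] (depth 2)
After 'over': stack = [0, 0, 0] (depth 3)
After 'sub': stack = [0, 0] (depth 2)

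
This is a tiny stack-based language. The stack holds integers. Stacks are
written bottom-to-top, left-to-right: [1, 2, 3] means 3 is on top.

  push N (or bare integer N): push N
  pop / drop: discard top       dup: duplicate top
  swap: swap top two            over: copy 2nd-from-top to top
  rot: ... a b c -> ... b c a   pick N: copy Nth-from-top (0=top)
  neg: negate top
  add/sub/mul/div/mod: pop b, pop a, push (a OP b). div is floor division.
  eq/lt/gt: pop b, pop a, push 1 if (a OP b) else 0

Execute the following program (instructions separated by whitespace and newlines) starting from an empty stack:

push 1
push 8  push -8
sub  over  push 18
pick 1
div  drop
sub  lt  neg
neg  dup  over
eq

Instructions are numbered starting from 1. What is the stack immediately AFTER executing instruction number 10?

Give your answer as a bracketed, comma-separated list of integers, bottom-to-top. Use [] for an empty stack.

Step 1 ('push 1'): [1]
Step 2 ('push 8'): [1, 8]
Step 3 ('push -8'): [1, 8, -8]
Step 4 ('sub'): [1, 16]
Step 5 ('over'): [1, 16, 1]
Step 6 ('push 18'): [1, 16, 1, 18]
Step 7 ('pick 1'): [1, 16, 1, 18, 1]
Step 8 ('div'): [1, 16, 1, 18]
Step 9 ('drop'): [1, 16, 1]
Step 10 ('sub'): [1, 15]

Answer: [1, 15]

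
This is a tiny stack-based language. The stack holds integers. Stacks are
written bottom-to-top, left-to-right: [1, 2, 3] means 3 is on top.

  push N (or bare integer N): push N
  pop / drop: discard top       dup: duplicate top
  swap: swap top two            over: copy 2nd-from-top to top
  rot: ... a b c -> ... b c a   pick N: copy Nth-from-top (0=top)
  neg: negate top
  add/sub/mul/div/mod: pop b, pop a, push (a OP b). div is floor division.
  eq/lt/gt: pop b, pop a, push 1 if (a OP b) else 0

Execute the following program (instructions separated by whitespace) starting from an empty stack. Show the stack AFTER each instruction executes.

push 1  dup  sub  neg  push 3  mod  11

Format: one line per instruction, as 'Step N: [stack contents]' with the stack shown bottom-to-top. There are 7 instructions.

Step 1: [1]
Step 2: [1, 1]
Step 3: [0]
Step 4: [0]
Step 5: [0, 3]
Step 6: [0]
Step 7: [0, 11]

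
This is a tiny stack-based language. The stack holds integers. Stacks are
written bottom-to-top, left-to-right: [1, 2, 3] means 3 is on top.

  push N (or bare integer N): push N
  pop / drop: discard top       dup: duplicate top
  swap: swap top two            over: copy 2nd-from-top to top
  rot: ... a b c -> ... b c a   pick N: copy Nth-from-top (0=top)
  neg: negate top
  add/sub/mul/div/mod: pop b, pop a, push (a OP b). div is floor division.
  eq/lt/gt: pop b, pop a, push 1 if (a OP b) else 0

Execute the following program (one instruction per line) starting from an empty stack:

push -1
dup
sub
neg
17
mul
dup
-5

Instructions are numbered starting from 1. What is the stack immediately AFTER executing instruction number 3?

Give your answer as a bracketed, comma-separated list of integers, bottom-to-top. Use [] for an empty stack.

Step 1 ('push -1'): [-1]
Step 2 ('dup'): [-1, -1]
Step 3 ('sub'): [0]

Answer: [0]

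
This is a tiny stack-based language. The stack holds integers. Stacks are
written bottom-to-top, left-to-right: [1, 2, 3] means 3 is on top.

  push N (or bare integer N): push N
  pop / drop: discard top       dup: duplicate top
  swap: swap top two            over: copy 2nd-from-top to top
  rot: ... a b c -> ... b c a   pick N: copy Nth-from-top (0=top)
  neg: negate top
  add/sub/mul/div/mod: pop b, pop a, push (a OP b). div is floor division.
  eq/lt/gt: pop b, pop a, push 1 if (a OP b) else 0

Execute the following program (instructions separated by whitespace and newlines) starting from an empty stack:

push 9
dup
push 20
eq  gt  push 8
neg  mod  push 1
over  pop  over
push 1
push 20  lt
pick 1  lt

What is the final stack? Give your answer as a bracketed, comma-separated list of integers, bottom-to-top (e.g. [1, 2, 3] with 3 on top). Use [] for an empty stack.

After 'push 9': [9]
After 'dup': [9, 9]
After 'push 20': [9, 9, 20]
After 'eq': [9, 0]
After 'gt': [1]
After 'push 8': [1, 8]
After 'neg': [1, -8]
After 'mod': [-7]
After 'push 1': [-7, 1]
After 'over': [-7, 1, -7]
After 'pop': [-7, 1]
After 'over': [-7, 1, -7]
After 'push 1': [-7, 1, -7, 1]
After 'push 20': [-7, 1, -7, 1, 20]
After 'lt': [-7, 1, -7, 1]
After 'pick 1': [-7, 1, -7, 1, -7]
After 'lt': [-7, 1, -7, 0]

Answer: [-7, 1, -7, 0]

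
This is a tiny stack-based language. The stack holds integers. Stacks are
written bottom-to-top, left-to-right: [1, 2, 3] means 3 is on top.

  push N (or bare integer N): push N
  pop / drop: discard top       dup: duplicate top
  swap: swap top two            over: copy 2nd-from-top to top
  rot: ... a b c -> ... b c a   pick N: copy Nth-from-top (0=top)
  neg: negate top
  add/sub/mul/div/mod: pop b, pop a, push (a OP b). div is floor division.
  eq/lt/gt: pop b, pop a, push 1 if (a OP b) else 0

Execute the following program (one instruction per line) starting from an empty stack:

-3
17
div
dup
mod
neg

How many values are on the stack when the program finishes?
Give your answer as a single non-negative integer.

Answer: 1

Derivation:
After 'push -3': stack = [-3] (depth 1)
After 'push 17': stack = [-3, 17] (depth 2)
After 'div': stack = [-1] (depth 1)
After 'dup': stack = [-1, -1] (depth 2)
After 'mod': stack = [0] (depth 1)
After 'neg': stack = [0] (depth 1)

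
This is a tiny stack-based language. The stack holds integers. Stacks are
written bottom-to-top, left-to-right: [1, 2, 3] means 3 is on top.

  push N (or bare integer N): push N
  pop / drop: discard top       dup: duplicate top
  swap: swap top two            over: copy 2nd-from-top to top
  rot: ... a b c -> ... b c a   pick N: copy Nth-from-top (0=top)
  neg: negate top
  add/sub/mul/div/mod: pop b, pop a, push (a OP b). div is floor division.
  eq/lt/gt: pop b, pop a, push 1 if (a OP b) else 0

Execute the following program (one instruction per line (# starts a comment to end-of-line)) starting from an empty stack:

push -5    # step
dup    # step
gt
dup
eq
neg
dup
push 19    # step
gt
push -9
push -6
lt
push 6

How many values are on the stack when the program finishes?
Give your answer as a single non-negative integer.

After 'push -5': stack = [-5] (depth 1)
After 'dup': stack = [-5, -5] (depth 2)
After 'gt': stack = [0] (depth 1)
After 'dup': stack = [0, 0] (depth 2)
After 'eq': stack = [1] (depth 1)
After 'neg': stack = [-1] (depth 1)
After 'dup': stack = [-1, -1] (depth 2)
After 'push 19': stack = [-1, -1, 19] (depth 3)
After 'gt': stack = [-1, 0] (depth 2)
After 'push -9': stack = [-1, 0, -9] (depth 3)
After 'push -6': stack = [-1, 0, -9, -6] (depth 4)
After 'lt': stack = [-1, 0, 1] (depth 3)
After 'push 6': stack = [-1, 0, 1, 6] (depth 4)

Answer: 4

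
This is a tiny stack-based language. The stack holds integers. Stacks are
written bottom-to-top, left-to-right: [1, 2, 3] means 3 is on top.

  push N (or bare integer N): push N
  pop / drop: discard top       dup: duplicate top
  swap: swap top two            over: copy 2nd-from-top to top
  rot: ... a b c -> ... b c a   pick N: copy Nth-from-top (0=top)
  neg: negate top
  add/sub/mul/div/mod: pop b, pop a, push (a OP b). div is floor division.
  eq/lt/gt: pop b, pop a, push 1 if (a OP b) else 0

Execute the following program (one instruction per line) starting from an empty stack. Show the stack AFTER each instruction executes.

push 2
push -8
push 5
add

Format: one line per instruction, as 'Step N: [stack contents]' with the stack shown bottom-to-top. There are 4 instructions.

Step 1: [2]
Step 2: [2, -8]
Step 3: [2, -8, 5]
Step 4: [2, -3]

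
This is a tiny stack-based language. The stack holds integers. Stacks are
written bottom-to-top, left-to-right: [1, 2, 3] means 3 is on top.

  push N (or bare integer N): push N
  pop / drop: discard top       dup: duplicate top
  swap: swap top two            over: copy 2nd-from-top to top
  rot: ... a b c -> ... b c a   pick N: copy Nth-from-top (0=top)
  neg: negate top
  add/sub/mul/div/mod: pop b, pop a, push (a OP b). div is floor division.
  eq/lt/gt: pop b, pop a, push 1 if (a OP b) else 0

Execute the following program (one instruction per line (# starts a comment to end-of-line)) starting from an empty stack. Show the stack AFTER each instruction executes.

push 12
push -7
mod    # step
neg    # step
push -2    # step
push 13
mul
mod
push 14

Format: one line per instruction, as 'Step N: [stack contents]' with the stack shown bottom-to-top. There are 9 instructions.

Step 1: [12]
Step 2: [12, -7]
Step 3: [-2]
Step 4: [2]
Step 5: [2, -2]
Step 6: [2, -2, 13]
Step 7: [2, -26]
Step 8: [-24]
Step 9: [-24, 14]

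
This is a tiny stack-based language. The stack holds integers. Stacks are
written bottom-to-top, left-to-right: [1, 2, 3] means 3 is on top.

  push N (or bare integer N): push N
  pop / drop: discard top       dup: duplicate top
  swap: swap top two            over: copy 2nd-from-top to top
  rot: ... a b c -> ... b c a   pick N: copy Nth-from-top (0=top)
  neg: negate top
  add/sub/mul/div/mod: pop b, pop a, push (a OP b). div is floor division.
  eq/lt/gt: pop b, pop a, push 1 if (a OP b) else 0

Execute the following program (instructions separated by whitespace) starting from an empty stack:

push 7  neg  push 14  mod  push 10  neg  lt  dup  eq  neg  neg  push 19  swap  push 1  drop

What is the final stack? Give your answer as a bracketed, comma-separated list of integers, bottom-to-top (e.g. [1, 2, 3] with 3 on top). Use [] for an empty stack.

Answer: [19, 1]

Derivation:
After 'push 7': [7]
After 'neg': [-7]
After 'push 14': [-7, 14]
After 'mod': [7]
After 'push 10': [7, 10]
After 'neg': [7, -10]
After 'lt': [0]
After 'dup': [0, 0]
After 'eq': [1]
After 'neg': [-1]
After 'neg': [1]
After 'push 19': [1, 19]
After 'swap': [19, 1]
After 'push 1': [19, 1, 1]
After 'drop': [19, 1]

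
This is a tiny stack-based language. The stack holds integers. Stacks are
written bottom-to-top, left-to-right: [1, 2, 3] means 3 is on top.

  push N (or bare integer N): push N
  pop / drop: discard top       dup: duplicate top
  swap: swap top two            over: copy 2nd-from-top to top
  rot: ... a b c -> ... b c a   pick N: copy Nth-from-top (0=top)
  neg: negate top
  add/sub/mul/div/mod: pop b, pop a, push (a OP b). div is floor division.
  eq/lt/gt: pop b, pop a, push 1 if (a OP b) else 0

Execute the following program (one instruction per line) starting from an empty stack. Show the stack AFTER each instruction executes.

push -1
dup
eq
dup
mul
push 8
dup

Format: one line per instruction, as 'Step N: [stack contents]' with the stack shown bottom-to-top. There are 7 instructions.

Step 1: [-1]
Step 2: [-1, -1]
Step 3: [1]
Step 4: [1, 1]
Step 5: [1]
Step 6: [1, 8]
Step 7: [1, 8, 8]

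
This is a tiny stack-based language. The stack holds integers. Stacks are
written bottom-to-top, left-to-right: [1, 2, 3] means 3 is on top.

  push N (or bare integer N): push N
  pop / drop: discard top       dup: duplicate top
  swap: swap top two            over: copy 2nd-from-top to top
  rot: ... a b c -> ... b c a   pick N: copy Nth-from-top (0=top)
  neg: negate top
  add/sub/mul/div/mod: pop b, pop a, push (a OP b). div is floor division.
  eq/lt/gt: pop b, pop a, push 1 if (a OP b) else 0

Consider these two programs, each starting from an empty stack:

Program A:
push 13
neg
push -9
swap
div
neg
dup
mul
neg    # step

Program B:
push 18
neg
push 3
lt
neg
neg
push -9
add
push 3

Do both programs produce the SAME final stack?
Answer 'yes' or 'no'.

Answer: no

Derivation:
Program A trace:
  After 'push 13': [13]
  After 'neg': [-13]
  After 'push -9': [-13, -9]
  After 'swap': [-9, -13]
  After 'div': [0]
  After 'neg': [0]
  After 'dup': [0, 0]
  After 'mul': [0]
  After 'neg': [0]
Program A final stack: [0]

Program B trace:
  After 'push 18': [18]
  After 'neg': [-18]
  After 'push 3': [-18, 3]
  After 'lt': [1]
  After 'neg': [-1]
  After 'neg': [1]
  After 'push -9': [1, -9]
  After 'add': [-8]
  After 'push 3': [-8, 3]
Program B final stack: [-8, 3]
Same: no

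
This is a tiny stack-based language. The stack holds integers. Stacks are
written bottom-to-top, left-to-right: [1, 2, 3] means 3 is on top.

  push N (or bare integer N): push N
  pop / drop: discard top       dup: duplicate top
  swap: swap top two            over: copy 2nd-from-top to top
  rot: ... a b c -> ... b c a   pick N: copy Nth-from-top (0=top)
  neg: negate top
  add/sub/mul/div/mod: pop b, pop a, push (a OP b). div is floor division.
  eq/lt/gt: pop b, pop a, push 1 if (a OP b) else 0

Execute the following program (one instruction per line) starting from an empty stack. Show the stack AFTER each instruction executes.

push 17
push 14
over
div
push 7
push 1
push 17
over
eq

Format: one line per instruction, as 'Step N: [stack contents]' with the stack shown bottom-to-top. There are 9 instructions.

Step 1: [17]
Step 2: [17, 14]
Step 3: [17, 14, 17]
Step 4: [17, 0]
Step 5: [17, 0, 7]
Step 6: [17, 0, 7, 1]
Step 7: [17, 0, 7, 1, 17]
Step 8: [17, 0, 7, 1, 17, 1]
Step 9: [17, 0, 7, 1, 0]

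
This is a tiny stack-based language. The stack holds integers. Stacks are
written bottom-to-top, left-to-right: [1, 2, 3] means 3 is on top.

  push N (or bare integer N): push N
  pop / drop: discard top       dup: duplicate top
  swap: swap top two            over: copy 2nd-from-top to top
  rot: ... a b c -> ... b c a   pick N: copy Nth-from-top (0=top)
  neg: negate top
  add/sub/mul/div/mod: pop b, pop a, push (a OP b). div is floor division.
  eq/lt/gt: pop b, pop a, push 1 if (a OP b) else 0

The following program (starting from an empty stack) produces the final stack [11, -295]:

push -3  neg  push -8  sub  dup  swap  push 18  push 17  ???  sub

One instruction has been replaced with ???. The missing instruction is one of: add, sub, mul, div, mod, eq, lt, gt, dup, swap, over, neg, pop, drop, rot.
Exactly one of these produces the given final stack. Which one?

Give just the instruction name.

Answer: mul

Derivation:
Stack before ???: [11, 11, 18, 17]
Stack after ???:  [11, 11, 306]
The instruction that transforms [11, 11, 18, 17] -> [11, 11, 306] is: mul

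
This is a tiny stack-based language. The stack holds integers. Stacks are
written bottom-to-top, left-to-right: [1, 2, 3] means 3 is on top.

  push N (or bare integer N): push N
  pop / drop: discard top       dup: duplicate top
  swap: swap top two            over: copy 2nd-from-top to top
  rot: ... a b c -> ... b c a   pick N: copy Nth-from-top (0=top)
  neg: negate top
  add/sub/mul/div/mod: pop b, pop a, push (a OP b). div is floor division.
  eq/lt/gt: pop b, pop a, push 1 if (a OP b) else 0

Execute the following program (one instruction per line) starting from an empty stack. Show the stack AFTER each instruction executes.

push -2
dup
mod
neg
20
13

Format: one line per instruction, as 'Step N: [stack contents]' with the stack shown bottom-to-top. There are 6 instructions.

Step 1: [-2]
Step 2: [-2, -2]
Step 3: [0]
Step 4: [0]
Step 5: [0, 20]
Step 6: [0, 20, 13]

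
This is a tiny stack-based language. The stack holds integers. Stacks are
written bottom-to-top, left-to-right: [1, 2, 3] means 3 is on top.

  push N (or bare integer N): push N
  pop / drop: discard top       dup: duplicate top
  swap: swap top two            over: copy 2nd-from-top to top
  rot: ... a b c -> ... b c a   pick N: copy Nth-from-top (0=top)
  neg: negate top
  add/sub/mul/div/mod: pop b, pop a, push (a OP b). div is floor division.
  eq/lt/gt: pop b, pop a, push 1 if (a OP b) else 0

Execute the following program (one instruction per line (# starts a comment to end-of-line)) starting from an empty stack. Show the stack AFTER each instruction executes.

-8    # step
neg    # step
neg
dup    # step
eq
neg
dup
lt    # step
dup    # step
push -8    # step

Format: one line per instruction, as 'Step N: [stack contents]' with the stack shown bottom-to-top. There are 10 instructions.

Step 1: [-8]
Step 2: [8]
Step 3: [-8]
Step 4: [-8, -8]
Step 5: [1]
Step 6: [-1]
Step 7: [-1, -1]
Step 8: [0]
Step 9: [0, 0]
Step 10: [0, 0, -8]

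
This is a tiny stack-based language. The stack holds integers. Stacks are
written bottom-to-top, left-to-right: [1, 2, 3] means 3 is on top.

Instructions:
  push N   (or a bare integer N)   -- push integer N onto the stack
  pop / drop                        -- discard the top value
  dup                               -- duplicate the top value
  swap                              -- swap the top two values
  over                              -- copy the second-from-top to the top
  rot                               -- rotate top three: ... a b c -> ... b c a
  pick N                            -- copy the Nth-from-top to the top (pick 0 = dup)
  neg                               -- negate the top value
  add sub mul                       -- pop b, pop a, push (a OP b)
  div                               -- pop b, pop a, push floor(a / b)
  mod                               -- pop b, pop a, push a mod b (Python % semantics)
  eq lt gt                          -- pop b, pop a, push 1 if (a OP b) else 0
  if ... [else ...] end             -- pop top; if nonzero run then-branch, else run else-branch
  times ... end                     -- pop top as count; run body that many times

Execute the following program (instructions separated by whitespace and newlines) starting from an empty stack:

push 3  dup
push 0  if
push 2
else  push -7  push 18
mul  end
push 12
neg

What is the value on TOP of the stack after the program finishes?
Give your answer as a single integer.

Answer: -12

Derivation:
After 'push 3': [3]
After 'dup': [3, 3]
After 'push 0': [3, 3, 0]
After 'if': [3, 3]
After 'push -7': [3, 3, -7]
After 'push 18': [3, 3, -7, 18]
After 'mul': [3, 3, -126]
After 'push 12': [3, 3, -126, 12]
After 'neg': [3, 3, -126, -12]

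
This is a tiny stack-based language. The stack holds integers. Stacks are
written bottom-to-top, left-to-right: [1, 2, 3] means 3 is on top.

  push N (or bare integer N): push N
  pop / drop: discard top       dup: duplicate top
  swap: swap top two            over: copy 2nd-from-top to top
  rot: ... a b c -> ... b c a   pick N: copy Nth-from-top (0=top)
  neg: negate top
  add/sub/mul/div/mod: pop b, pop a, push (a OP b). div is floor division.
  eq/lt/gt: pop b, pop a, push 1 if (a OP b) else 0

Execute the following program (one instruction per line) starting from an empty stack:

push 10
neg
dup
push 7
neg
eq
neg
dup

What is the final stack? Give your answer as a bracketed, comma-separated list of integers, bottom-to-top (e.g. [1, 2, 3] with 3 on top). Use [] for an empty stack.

Answer: [-10, 0, 0]

Derivation:
After 'push 10': [10]
After 'neg': [-10]
After 'dup': [-10, -10]
After 'push 7': [-10, -10, 7]
After 'neg': [-10, -10, -7]
After 'eq': [-10, 0]
After 'neg': [-10, 0]
After 'dup': [-10, 0, 0]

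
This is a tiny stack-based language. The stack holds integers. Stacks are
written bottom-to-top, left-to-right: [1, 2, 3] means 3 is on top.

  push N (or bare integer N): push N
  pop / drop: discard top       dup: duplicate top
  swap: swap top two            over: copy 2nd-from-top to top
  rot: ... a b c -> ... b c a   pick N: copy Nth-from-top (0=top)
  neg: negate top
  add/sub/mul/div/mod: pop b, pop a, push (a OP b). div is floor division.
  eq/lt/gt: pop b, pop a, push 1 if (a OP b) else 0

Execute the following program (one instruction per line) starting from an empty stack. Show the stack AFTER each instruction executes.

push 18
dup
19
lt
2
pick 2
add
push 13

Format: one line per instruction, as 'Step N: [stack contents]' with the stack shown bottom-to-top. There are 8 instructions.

Step 1: [18]
Step 2: [18, 18]
Step 3: [18, 18, 19]
Step 4: [18, 1]
Step 5: [18, 1, 2]
Step 6: [18, 1, 2, 18]
Step 7: [18, 1, 20]
Step 8: [18, 1, 20, 13]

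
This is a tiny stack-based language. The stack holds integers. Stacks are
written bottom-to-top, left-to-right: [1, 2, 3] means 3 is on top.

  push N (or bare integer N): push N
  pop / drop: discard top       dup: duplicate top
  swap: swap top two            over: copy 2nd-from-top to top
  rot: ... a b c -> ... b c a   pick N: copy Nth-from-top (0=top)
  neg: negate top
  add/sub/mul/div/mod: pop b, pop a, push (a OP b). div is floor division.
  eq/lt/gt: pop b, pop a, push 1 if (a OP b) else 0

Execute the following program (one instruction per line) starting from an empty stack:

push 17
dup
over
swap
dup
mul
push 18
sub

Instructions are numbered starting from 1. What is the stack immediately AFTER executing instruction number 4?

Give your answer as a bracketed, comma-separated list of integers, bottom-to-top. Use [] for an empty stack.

Answer: [17, 17, 17]

Derivation:
Step 1 ('push 17'): [17]
Step 2 ('dup'): [17, 17]
Step 3 ('over'): [17, 17, 17]
Step 4 ('swap'): [17, 17, 17]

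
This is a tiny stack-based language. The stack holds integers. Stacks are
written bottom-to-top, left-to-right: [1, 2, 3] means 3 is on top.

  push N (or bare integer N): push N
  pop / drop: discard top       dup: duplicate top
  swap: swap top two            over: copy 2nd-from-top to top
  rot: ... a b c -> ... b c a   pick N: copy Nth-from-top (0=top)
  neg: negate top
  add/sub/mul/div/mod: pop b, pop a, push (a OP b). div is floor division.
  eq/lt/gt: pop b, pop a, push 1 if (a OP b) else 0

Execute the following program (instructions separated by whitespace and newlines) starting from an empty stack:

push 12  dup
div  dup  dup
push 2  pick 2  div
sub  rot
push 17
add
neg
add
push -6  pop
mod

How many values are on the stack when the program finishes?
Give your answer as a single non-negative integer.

Answer: 1

Derivation:
After 'push 12': stack = [12] (depth 1)
After 'dup': stack = [12, 12] (depth 2)
After 'div': stack = [1] (depth 1)
After 'dup': stack = [1, 1] (depth 2)
After 'dup': stack = [1, 1, 1] (depth 3)
After 'push 2': stack = [1, 1, 1, 2] (depth 4)
After 'pick 2': stack = [1, 1, 1, 2, 1] (depth 5)
After 'div': stack = [1, 1, 1, 2] (depth 4)
After 'sub': stack = [1, 1, -1] (depth 3)
After 'rot': stack = [1, -1, 1] (depth 3)
After 'push 17': stack = [1, -1, 1, 17] (depth 4)
After 'add': stack = [1, -1, 18] (depth 3)
After 'neg': stack = [1, -1, -18] (depth 3)
After 'add': stack = [1, -19] (depth 2)
After 'push -6': stack = [1, -19, -6] (depth 3)
After 'pop': stack = [1, -19] (depth 2)
After 'mod': stack = [-18] (depth 1)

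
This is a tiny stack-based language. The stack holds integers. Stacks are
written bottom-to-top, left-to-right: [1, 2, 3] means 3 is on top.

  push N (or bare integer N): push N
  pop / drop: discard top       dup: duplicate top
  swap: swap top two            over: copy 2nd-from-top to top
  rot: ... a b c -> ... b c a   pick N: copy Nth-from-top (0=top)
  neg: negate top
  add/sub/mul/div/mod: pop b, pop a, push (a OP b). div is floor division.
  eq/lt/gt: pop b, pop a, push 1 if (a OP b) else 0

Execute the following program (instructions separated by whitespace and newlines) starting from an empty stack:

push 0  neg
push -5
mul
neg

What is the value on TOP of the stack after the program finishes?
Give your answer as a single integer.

After 'push 0': [0]
After 'neg': [0]
After 'push -5': [0, -5]
After 'mul': [0]
After 'neg': [0]

Answer: 0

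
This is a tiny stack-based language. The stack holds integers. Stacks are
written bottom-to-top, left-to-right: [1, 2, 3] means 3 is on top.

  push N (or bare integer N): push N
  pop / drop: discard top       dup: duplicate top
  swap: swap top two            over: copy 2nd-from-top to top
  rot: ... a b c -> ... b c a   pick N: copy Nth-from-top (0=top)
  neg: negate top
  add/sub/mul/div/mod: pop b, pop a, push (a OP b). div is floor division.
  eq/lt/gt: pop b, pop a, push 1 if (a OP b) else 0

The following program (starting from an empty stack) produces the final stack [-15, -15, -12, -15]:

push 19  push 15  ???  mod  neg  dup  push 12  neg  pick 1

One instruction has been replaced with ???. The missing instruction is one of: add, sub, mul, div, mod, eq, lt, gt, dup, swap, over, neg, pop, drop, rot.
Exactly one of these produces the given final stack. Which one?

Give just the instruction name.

Answer: swap

Derivation:
Stack before ???: [19, 15]
Stack after ???:  [15, 19]
The instruction that transforms [19, 15] -> [15, 19] is: swap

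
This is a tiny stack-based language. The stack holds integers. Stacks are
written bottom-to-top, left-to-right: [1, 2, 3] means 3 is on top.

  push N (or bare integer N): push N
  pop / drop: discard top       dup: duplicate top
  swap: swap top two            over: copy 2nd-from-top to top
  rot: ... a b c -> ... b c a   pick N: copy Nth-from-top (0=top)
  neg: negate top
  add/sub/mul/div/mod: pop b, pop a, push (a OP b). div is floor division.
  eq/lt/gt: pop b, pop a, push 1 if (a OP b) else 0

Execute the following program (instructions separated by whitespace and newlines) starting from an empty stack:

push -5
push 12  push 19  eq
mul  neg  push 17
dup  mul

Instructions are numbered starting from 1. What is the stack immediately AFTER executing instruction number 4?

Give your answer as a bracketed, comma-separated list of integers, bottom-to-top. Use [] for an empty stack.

Step 1 ('push -5'): [-5]
Step 2 ('push 12'): [-5, 12]
Step 3 ('push 19'): [-5, 12, 19]
Step 4 ('eq'): [-5, 0]

Answer: [-5, 0]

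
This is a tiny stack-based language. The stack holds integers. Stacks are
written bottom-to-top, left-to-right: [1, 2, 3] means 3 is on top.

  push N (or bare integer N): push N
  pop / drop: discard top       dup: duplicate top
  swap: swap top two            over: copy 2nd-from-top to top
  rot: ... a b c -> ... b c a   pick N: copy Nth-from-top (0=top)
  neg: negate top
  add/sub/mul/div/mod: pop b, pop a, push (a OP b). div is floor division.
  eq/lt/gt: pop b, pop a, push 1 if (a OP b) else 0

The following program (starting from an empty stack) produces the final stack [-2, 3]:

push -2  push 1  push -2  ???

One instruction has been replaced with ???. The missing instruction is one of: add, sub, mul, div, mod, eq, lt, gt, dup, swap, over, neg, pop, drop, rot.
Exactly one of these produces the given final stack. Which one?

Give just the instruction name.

Answer: sub

Derivation:
Stack before ???: [-2, 1, -2]
Stack after ???:  [-2, 3]
The instruction that transforms [-2, 1, -2] -> [-2, 3] is: sub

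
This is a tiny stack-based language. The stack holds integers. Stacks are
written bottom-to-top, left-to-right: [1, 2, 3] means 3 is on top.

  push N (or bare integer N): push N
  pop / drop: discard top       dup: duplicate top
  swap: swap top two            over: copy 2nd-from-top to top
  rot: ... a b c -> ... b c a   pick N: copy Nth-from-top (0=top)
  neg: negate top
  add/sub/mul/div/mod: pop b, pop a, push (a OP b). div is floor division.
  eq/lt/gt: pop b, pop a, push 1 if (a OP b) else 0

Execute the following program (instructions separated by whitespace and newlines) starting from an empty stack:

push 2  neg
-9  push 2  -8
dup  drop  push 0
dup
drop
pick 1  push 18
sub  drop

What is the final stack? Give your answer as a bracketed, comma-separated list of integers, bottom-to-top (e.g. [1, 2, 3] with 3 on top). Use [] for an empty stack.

Answer: [-2, -9, 2, -8, 0]

Derivation:
After 'push 2': [2]
After 'neg': [-2]
After 'push -9': [-2, -9]
After 'push 2': [-2, -9, 2]
After 'push -8': [-2, -9, 2, -8]
After 'dup': [-2, -9, 2, -8, -8]
After 'drop': [-2, -9, 2, -8]
After 'push 0': [-2, -9, 2, -8, 0]
After 'dup': [-2, -9, 2, -8, 0, 0]
After 'drop': [-2, -9, 2, -8, 0]
After 'pick 1': [-2, -9, 2, -8, 0, -8]
After 'push 18': [-2, -9, 2, -8, 0, -8, 18]
After 'sub': [-2, -9, 2, -8, 0, -26]
After 'drop': [-2, -9, 2, -8, 0]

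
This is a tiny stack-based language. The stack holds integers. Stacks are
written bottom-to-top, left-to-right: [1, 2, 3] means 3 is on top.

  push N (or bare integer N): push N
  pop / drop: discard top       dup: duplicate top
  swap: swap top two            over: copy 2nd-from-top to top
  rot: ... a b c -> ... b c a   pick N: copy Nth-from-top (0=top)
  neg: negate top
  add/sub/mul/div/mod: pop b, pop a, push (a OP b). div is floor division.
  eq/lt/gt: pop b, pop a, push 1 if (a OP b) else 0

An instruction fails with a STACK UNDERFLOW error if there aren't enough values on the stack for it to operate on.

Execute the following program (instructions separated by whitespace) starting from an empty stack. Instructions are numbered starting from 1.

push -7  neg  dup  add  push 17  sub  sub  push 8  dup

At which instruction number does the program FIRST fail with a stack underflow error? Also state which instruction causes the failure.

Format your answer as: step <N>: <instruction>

Step 1 ('push -7'): stack = [-7], depth = 1
Step 2 ('neg'): stack = [7], depth = 1
Step 3 ('dup'): stack = [7, 7], depth = 2
Step 4 ('add'): stack = [14], depth = 1
Step 5 ('push 17'): stack = [14, 17], depth = 2
Step 6 ('sub'): stack = [-3], depth = 1
Step 7 ('sub'): needs 2 value(s) but depth is 1 — STACK UNDERFLOW

Answer: step 7: sub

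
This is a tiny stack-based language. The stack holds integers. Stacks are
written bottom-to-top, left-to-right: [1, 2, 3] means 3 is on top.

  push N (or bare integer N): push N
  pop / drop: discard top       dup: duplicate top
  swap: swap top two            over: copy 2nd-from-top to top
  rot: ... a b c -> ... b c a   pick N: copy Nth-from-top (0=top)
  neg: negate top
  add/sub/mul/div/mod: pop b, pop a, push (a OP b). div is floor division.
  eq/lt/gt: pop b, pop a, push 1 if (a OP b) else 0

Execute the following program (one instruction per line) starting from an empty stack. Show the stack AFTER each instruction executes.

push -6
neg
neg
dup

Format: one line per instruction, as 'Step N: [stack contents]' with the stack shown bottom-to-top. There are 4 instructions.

Step 1: [-6]
Step 2: [6]
Step 3: [-6]
Step 4: [-6, -6]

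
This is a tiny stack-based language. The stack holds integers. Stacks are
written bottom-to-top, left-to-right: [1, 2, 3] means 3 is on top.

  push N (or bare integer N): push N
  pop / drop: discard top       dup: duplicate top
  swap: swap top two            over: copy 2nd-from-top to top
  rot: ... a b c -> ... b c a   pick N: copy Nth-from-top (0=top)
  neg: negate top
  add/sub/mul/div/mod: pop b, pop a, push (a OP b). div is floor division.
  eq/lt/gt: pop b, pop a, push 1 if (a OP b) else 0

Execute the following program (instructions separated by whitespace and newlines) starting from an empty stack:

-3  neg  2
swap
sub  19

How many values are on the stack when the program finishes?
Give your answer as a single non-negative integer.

After 'push -3': stack = [-3] (depth 1)
After 'neg': stack = [3] (depth 1)
After 'push 2': stack = [3, 2] (depth 2)
After 'swap': stack = [2, 3] (depth 2)
After 'sub': stack = [-1] (depth 1)
After 'push 19': stack = [-1, 19] (depth 2)

Answer: 2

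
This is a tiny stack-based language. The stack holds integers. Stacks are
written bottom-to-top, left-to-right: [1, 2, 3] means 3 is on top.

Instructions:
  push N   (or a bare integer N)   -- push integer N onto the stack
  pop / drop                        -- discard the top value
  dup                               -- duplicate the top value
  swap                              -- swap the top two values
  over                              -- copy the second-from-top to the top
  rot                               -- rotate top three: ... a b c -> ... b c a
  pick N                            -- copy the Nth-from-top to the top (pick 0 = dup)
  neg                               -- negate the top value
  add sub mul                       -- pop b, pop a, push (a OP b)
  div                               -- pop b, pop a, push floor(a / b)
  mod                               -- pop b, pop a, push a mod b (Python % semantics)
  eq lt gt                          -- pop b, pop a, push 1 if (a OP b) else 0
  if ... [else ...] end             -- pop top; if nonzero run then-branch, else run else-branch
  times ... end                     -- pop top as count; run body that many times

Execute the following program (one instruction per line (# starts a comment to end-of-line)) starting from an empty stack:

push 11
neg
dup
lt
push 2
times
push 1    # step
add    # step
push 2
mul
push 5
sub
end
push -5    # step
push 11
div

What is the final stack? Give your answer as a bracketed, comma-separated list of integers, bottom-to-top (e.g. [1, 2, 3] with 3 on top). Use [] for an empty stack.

After 'push 11': [11]
After 'neg': [-11]
After 'dup': [-11, -11]
After 'lt': [0]
After 'push 2': [0, 2]
After 'times': [0]
After 'push 1': [0, 1]
After 'add': [1]
After 'push 2': [1, 2]
After 'mul': [2]
After 'push 5': [2, 5]
After 'sub': [-3]
After 'push 1': [-3, 1]
After 'add': [-2]
After 'push 2': [-2, 2]
After 'mul': [-4]
After 'push 5': [-4, 5]
After 'sub': [-9]
After 'push -5': [-9, -5]
After 'push 11': [-9, -5, 11]
After 'div': [-9, -1]

Answer: [-9, -1]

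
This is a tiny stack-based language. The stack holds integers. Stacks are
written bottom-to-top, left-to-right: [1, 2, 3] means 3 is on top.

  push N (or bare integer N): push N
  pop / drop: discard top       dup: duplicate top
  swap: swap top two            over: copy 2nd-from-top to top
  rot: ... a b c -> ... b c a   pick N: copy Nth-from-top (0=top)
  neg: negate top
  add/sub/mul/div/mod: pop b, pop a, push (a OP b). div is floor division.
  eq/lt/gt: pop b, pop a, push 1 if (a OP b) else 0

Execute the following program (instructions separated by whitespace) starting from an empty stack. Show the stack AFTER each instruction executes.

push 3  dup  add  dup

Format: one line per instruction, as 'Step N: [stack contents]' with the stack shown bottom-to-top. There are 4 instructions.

Step 1: [3]
Step 2: [3, 3]
Step 3: [6]
Step 4: [6, 6]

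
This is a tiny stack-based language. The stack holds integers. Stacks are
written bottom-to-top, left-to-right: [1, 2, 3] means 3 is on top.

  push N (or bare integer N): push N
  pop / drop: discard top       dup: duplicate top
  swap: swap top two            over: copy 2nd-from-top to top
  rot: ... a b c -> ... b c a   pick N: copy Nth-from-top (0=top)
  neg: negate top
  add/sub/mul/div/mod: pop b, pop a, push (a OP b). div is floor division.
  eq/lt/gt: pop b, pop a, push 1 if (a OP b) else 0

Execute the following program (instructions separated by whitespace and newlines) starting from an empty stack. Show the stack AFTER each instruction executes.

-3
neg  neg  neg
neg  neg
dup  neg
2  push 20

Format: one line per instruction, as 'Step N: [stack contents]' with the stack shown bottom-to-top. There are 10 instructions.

Step 1: [-3]
Step 2: [3]
Step 3: [-3]
Step 4: [3]
Step 5: [-3]
Step 6: [3]
Step 7: [3, 3]
Step 8: [3, -3]
Step 9: [3, -3, 2]
Step 10: [3, -3, 2, 20]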